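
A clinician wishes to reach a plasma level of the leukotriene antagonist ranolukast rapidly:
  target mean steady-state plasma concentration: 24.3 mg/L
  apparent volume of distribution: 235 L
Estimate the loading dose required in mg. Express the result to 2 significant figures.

5700 mg

LD = Css × Vd = 24.3 × 235 = 5711 mg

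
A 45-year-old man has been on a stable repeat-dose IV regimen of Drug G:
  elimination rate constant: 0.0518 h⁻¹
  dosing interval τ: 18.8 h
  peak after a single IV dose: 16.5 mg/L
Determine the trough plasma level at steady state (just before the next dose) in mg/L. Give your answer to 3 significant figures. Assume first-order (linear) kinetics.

10.0 mg/L

e^(−kτ) = e^(−0.05180 × 18.8) = 0.3776
Accumulation ratio R = 1 / (1 − e^(−kτ)) = 1 / (1 − 0.3776) = 1.607
Steady-state trough = C₀ × R × e^(−kτ) = 16.5 × 1.607 × 0.3776 = 10.01 mg/L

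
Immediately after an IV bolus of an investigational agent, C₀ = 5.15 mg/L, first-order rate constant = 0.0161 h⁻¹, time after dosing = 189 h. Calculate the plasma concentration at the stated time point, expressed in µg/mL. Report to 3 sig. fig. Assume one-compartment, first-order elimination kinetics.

C = C₀ · e^(−k·t) = 5.150 × e^(−0.01610 × 189)
  = 5.150 × 0.04770 = 0.2457 mg/L
(0.2457 mg/L = 0.2457 µg/mL)

0.246 µg/mL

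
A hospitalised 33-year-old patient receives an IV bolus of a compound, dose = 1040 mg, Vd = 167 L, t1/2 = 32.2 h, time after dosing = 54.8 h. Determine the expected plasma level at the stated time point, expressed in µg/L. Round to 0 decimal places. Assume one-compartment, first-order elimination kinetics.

1914 µg/L

C₀ = Dose / Vd = 1040 / 167 = 6.228 mg/L
k = ln2 / t½ = 0.693147 / 32.2 = 0.02153 h⁻¹
C = C₀ · e^(−k·t) = 6.228 × e^(−0.02153 × 54.8)
  = 6.228 × 0.3073 = 1.914 mg/L
Convert: 1.914 mg/L × 1000 = 1914 µg/L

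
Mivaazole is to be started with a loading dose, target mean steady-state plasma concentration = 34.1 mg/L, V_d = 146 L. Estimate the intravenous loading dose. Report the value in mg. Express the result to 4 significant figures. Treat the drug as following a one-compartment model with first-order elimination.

4979 mg

LD = Css × Vd = 34.1 × 146 = 4979 mg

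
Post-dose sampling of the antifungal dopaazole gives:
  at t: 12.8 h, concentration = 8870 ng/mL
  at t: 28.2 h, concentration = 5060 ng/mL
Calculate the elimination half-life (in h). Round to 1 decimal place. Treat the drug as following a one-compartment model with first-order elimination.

k = ln(C₁/C₂) / (t₂ − t₁) = ln(8870/5060) / (28.2 − 12.8)
  = 0.5613 / 15.40 = 0.03645 h⁻¹
t½ = ln2 / k = 0.693147 / 0.03645 = 19.02 h

19.0 h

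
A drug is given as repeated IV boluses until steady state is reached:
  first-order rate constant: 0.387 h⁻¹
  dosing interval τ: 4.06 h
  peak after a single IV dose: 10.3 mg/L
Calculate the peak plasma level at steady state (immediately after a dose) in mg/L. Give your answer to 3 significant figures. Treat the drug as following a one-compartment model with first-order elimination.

e^(−kτ) = e^(−0.3870 × 4.06) = 0.2078
Accumulation ratio R = 1 / (1 − e^(−kτ)) = 1 / (1 − 0.2078) = 1.262
Steady-state peak = C₀ × R = 10.3 × 1.262 = 13.00 mg/L

13.0 mg/L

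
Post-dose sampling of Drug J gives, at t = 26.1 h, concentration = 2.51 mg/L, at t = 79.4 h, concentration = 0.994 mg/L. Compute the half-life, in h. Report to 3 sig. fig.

k = ln(C₁/C₂) / (t₂ − t₁) = ln(2.51/0.994) / (79.4 − 26.1)
  = 0.9263 / 53.30 = 0.01738 h⁻¹
t½ = ln2 / k = 0.693147 / 0.01738 = 39.88 h

39.9 h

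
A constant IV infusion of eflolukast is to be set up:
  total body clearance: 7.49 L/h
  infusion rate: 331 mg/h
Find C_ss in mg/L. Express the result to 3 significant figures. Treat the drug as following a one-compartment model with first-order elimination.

44.2 mg/L

At steady state Css = R₀ / CL = 331 / 7.490 = 44.19 mg/L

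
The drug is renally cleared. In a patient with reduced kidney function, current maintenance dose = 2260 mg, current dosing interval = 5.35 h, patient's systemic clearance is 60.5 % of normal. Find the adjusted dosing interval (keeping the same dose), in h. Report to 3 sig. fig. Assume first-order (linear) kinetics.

8.84 h

To keep the same average steady-state level, dosing rate must scale with clearance.
CL ratio = 60.5 / 100 = 0.6050
New interval (same dose) = 5.35 / 0.6050 = 8.843 h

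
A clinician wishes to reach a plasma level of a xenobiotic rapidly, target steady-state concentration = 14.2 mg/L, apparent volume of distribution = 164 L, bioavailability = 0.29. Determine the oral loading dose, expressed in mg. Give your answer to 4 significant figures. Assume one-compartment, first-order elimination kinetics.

LD = Css × Vd / F = 14.2 × 164 / 0.29 = 8030 mg

8030 mg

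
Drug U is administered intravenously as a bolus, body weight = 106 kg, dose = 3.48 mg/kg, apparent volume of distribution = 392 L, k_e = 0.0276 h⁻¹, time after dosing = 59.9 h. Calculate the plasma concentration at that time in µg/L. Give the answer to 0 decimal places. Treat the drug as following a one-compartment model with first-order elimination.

180 µg/L

Total dose = 3.48 × 106 = 368.9 mg
C₀ = Dose / Vd = 368.9 / 392 = 0.9411 mg/L
C = C₀ · e^(−k·t) = 0.9411 × e^(−0.02760 × 59.9)
  = 0.9411 × 0.1914 = 0.1801 mg/L
Convert: 0.1801 mg/L × 1000 = 180.1 µg/L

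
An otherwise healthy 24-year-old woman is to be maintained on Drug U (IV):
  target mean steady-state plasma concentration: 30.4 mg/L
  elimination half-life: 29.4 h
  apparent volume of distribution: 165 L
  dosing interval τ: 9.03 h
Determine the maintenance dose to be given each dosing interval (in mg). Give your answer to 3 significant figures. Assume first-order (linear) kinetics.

k = ln2 / t½ = 0.693147 / 29.4 = 0.02358 h⁻¹
CL = k × Vd = 0.02358 × 165 = 3.891 L/h
At steady state, Dose/τ = Css × CL.
Dose = Css × CL × τ = 30.4 × 3.891 × 9.03 = 1068 mg

1070 mg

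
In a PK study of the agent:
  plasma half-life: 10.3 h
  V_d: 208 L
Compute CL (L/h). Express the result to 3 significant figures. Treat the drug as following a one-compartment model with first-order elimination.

k = ln2 / t½ = 0.693147 / 10.3 = 0.06730 h⁻¹
CL = k × Vd = 0.06730 × 208 = 14.00 L/h

14.0 L/h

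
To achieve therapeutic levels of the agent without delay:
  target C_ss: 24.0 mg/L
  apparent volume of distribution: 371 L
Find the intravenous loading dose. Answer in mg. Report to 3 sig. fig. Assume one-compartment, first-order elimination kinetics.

LD = Css × Vd = 24.0 × 371 = 8904 mg

8900 mg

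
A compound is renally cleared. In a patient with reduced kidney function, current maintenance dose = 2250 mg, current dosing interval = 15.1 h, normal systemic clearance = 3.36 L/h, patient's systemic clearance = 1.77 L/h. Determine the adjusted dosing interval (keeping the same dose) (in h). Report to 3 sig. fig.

28.7 h

To keep the same average steady-state level, dosing rate must scale with clearance.
CL ratio = 1.77 / 3.36 = 0.5268
New interval (same dose) = 15.1 / 0.5268 = 28.66 h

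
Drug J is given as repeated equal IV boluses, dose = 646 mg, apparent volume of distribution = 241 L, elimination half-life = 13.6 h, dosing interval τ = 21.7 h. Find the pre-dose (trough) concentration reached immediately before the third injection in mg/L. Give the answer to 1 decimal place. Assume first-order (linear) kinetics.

C₀ per dose = Dose / Vd = 646 / 241 = 2.680 mg/L
k = ln2 / t½ = 0.693147 / 13.6 = 0.05097 h⁻¹
Fraction remaining after one interval: r = e^(−kτ) = e^(−0.05097 × 21.7) = 0.3309
Before dose 3, 2 doses have been given (aged 1τ, 2τ).
C_trough = C₀ × (r + r²) = 2.680 × (0.3309 + 0.1095) = 1.180 mg/L

1.2 mg/L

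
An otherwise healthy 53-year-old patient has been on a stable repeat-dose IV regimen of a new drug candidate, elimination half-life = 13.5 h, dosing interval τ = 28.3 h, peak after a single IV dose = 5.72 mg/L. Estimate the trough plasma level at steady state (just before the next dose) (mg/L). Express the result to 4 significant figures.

k = ln2 / t½ = 0.693147 / 13.5 = 0.05134 h⁻¹
e^(−kτ) = e^(−0.05134 × 28.3) = 0.2339
Accumulation ratio R = 1 / (1 − e^(−kτ)) = 1 / (1 − 0.2339) = 1.305
Steady-state trough = C₀ × R × e^(−kτ) = 5.72 × 1.305 × 0.2339 = 1.746 mg/L

1.746 mg/L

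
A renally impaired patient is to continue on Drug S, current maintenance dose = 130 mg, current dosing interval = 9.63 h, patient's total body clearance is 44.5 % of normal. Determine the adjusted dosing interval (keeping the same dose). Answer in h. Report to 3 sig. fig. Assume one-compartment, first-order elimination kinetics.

21.6 h

To keep the same average steady-state level, dosing rate must scale with clearance.
CL ratio = 44.5 / 100 = 0.4450
New interval (same dose) = 9.63 / 0.4450 = 21.64 h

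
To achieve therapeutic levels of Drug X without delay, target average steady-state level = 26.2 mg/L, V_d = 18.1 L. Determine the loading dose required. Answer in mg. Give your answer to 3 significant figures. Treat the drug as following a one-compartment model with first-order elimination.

474 mg

LD = Css × Vd = 26.2 × 18.1 = 474.2 mg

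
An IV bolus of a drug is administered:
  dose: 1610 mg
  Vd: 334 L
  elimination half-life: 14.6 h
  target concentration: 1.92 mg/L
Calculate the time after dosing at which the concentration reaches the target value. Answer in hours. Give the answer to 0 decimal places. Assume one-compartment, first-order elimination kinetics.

19 h

C₀ = Dose / Vd = 1610 / 334 = 4.820 mg/L
k = ln2 / t½ = 0.693147 / 14.6 = 0.04748 h⁻¹
t = ln(C₀ / C) / k = ln(4.820 / 1.92) / 0.04748
  = ln(2.510) / 0.04748 = 0.9203 / 0.04748 = 19.38 h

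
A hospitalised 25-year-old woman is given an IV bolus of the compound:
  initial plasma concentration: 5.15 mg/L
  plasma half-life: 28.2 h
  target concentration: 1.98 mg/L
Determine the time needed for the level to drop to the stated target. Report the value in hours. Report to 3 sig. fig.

k = ln2 / t½ = 0.693147 / 28.2 = 0.02458 h⁻¹
t = ln(C₀ / C) / k = ln(5.150 / 1.98) / 0.02458
  = ln(2.601) / 0.02458 = 0.9559 / 0.02458 = 38.89 h

38.9 h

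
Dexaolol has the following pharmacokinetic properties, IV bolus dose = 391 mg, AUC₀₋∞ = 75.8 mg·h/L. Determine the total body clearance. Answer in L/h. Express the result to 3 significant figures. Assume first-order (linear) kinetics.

CL = Dose / AUC = 391 / 75.8 = 5.158 L/h

5.16 L/h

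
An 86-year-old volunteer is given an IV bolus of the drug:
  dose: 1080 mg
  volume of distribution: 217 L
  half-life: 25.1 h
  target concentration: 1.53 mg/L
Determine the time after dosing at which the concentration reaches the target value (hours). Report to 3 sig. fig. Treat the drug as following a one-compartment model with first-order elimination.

42.7 h

C₀ = Dose / Vd = 1080 / 217 = 4.977 mg/L
k = ln2 / t½ = 0.693147 / 25.1 = 0.02762 h⁻¹
t = ln(C₀ / C) / k = ln(4.977 / 1.53) / 0.02762
  = ln(3.253) / 0.02762 = 1.180 / 0.02762 = 42.72 h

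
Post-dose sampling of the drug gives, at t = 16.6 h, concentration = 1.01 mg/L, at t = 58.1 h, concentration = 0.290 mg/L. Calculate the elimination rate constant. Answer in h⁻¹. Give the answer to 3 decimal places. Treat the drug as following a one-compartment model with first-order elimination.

0.030 h⁻¹

k = ln(C₁/C₂) / (t₂ − t₁) = ln(1.01/0.290) / (58.1 − 16.6)
  = 1.248 / 41.50 = 0.03007 h⁻¹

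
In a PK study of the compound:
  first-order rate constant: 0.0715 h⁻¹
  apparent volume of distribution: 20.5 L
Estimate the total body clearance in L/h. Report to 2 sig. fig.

CL = k × Vd = 0.0715 × 20.5 = 1.466 L/h

1.5 L/h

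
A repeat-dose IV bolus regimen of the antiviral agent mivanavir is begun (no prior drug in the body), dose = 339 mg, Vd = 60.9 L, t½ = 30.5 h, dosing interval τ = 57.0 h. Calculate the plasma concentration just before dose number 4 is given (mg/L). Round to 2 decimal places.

C₀ per dose = Dose / Vd = 339 / 60.9 = 5.567 mg/L
k = ln2 / t½ = 0.693147 / 30.5 = 0.02273 h⁻¹
Fraction remaining after one interval: r = e^(−kτ) = e^(−0.02273 × 57.0) = 0.2737
Before dose 4, 3 doses have been given (aged 1τ, 2τ, 3τ).
C_trough = C₀ × (r + r² + … + r^3) = C₀ × r(1−r^3)/(1−r)
        = 5.567 × 0.2737 × (1 − 0.02050) / (1 − 0.2737) = 2.055 mg/L

2.06 mg/L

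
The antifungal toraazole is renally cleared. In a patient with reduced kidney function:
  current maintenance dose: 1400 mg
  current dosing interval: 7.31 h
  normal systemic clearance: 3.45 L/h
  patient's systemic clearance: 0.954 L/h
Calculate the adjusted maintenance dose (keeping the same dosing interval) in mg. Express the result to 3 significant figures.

387 mg

To keep the same average steady-state level, dosing rate must scale with clearance.
CL ratio = 0.954 / 3.45 = 0.2765
New dose (same interval) = 1400 × 0.2765 = 387.1 mg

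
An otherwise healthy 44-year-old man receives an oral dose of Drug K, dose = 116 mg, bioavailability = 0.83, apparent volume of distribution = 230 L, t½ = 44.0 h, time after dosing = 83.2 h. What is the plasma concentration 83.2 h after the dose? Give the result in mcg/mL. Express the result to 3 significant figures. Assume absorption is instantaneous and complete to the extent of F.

0.113 mcg/mL

Amount reaching circulation = F × Dose = 0.83 × 116.0 = 96.28 mg
C₀ = F·Dose / Vd = 96.28 / 230 = 0.4186 mg/L
k = ln2 / t½ = 0.693147 / 44.0 = 0.01575 h⁻¹
C = C₀ · e^(−k·t) = 0.4186 × e^(−0.01575 × 83.2)
  = 0.4186 × 0.2697 = 0.1129 mg/L
(0.1129 mg/L = 0.1129 mcg/mL)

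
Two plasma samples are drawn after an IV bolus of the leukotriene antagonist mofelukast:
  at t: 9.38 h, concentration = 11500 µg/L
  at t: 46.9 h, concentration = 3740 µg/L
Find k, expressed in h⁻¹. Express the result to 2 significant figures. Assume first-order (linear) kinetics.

k = ln(C₁/C₂) / (t₂ − t₁) = ln(11500/3740) / (46.9 − 9.38)
  = 1.123 / 37.52 = 0.02993 h⁻¹

0.030 h⁻¹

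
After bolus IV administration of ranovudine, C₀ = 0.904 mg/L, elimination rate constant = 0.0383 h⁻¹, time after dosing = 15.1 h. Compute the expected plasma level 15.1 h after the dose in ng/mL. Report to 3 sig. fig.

C = C₀ · e^(−k·t) = 0.9040 × e^(−0.03830 × 15.1)
  = 0.9040 × 0.5608 = 0.5070 mg/L
Convert: 0.5070 mg/L × 1000 = 507.0 ng/mL

507 ng/mL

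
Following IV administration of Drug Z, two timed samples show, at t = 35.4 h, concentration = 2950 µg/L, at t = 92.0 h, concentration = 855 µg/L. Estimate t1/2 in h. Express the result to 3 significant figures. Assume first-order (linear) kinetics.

31.7 h

k = ln(C₁/C₂) / (t₂ − t₁) = ln(2950/855) / (92.0 − 35.4)
  = 1.238 / 56.60 = 0.02187 h⁻¹
t½ = ln2 / k = 0.693147 / 0.02187 = 31.69 h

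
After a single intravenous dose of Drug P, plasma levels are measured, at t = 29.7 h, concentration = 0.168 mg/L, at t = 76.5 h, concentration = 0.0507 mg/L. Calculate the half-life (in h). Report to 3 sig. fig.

27.1 h

k = ln(C₁/C₂) / (t₂ − t₁) = ln(0.168/0.0507) / (76.5 − 29.7)
  = 1.198 / 46.80 = 0.02560 h⁻¹
t½ = ln2 / k = 0.693147 / 0.02560 = 27.08 h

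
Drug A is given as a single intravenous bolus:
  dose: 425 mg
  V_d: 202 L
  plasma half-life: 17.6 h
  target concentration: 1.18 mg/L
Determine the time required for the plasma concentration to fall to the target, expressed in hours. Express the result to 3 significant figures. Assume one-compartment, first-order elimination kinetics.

14.7 h

C₀ = Dose / Vd = 425.0 / 202 = 2.104 mg/L
k = ln2 / t½ = 0.693147 / 17.6 = 0.03938 h⁻¹
t = ln(C₀ / C) / k = ln(2.104 / 1.18) / 0.03938
  = ln(1.783) / 0.03938 = 0.5783 / 0.03938 = 14.69 h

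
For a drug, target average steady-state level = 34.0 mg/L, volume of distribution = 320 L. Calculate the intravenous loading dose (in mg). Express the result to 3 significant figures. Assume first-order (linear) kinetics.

LD = Css × Vd = 34.0 × 320 = 10880 mg

10900 mg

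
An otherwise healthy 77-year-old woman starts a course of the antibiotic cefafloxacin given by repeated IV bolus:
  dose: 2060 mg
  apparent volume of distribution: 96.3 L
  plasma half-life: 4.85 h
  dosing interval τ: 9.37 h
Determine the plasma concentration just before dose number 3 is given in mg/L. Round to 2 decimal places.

7.08 mg/L

C₀ per dose = Dose / Vd = 2060 / 96.3 = 21.39 mg/L
k = ln2 / t½ = 0.693147 / 4.85 = 0.1429 h⁻¹
Fraction remaining after one interval: r = e^(−kτ) = e^(−0.1429 × 9.37) = 0.2621
Before dose 3, 2 doses have been given (aged 1τ, 2τ).
C_trough = C₀ × (r + r²) = 21.39 × (0.2621 + 0.06870) = 7.076 mg/L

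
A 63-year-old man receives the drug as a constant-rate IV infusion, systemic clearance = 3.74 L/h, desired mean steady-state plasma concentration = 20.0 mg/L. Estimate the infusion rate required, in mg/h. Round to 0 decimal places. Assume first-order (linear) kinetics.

At steady state, infusion rate R₀ = Css × CL = 20.0 × 3.740 = 74.80 mg/h

75 mg/h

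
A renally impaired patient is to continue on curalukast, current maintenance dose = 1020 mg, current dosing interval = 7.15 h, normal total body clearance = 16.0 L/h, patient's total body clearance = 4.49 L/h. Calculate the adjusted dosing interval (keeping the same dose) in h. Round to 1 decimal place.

To keep the same average steady-state level, dosing rate must scale with clearance.
CL ratio = 4.49 / 16.0 = 0.2806
New interval (same dose) = 7.15 / 0.2806 = 25.48 h

25.5 h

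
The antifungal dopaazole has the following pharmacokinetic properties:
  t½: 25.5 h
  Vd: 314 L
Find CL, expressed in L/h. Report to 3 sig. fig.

8.54 L/h

k = ln2 / t½ = 0.693147 / 25.5 = 0.02718 h⁻¹
CL = k × Vd = 0.02718 × 314 = 8.535 L/h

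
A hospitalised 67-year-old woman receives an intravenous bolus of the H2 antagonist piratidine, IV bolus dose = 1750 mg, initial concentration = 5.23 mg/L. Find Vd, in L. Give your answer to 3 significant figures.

335 L

Vd = Dose / C₀ = 1750 / 5.23 = 334.6 L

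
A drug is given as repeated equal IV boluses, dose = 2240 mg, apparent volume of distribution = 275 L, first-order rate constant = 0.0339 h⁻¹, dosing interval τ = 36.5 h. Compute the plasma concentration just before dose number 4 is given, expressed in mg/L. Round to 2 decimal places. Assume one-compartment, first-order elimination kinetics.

C₀ per dose = Dose / Vd = 2240 / 275 = 8.145 mg/L
Fraction remaining after one interval: r = e^(−kτ) = e^(−0.03390 × 36.5) = 0.2902
Before dose 4, 3 doses have been given (aged 1τ, 2τ, 3τ).
C_trough = C₀ × (r + r² + … + r^3) = C₀ × r(1−r^3)/(1−r)
        = 8.145 × 0.2902 × (1 − 0.02444) / (1 − 0.2902) = 3.249 mg/L

3.25 mg/L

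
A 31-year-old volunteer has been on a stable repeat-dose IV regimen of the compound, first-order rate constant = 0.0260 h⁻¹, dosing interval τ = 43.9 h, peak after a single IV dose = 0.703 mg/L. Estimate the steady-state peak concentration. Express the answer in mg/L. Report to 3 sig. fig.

1.03 mg/L

e^(−kτ) = e^(−0.02600 × 43.9) = 0.3194
Accumulation ratio R = 1 / (1 − e^(−kτ)) = 1 / (1 − 0.3194) = 1.469
Steady-state peak = C₀ × R = 0.703 × 1.469 = 1.033 mg/L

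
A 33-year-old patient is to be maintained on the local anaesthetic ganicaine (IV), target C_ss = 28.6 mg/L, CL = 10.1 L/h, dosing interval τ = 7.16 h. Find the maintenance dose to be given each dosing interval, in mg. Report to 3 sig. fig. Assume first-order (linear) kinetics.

2070 mg

At steady state, Dose/τ = Css × CL.
Dose = Css × CL × τ = 28.6 × 10.10 × 7.16 = 2068 mg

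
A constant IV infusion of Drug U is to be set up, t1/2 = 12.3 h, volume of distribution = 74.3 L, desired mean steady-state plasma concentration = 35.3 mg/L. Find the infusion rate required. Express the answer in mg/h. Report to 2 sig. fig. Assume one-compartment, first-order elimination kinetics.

k = ln2 / t½ = 0.693147 / 12.3 = 0.05635 h⁻¹
CL = k × Vd = 0.05635 × 74.3 = 4.187 L/h
At steady state, infusion rate R₀ = Css × CL = 35.3 × 4.187 = 147.8 mg/h

150 mg/h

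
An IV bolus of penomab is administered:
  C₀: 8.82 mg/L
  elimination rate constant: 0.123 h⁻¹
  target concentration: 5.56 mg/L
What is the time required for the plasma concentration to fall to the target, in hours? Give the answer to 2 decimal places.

t = ln(C₀ / C) / k = ln(8.820 / 5.56) / 0.1230
  = ln(1.586) / 0.1230 = 0.4612 / 0.1230 = 3.750 h

3.75 h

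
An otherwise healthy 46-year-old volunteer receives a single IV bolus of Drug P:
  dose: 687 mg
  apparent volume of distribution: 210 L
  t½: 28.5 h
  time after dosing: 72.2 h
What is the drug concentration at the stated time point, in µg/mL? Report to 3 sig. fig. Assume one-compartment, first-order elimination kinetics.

0.565 µg/mL

C₀ = Dose / Vd = 687.0 / 210 = 3.271 mg/L
k = ln2 / t½ = 0.693147 / 28.5 = 0.02432 h⁻¹
C = C₀ · e^(−k·t) = 3.271 × e^(−0.02432 × 72.2)
  = 3.271 × 0.1728 = 0.5652 mg/L
(0.5652 mg/L = 0.5652 µg/mL)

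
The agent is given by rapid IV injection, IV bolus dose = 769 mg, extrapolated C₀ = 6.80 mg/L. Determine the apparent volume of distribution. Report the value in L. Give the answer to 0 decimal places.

Vd = Dose / C₀ = 769.0 / 6.80 = 113.1 L

113 L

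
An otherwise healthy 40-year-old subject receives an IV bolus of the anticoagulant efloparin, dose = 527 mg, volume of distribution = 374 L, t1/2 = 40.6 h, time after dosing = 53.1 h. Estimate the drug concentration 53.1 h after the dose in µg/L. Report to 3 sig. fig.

569 µg/L

C₀ = Dose / Vd = 527.0 / 374 = 1.409 mg/L
k = ln2 / t½ = 0.693147 / 40.6 = 0.01707 h⁻¹
C = C₀ · e^(−k·t) = 1.409 × e^(−0.01707 × 53.1)
  = 1.409 × 0.4040 = 0.5692 mg/L
Convert: 0.5692 mg/L × 1000 = 569.2 µg/L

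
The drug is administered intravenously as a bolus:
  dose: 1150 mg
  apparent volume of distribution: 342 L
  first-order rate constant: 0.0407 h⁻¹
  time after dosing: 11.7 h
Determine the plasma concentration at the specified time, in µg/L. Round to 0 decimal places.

C₀ = Dose / Vd = 1150 / 342 = 3.363 mg/L
C = C₀ · e^(−k·t) = 3.363 × e^(−0.04070 × 11.7)
  = 3.363 × 0.6211 = 2.089 mg/L
Convert: 2.089 mg/L × 1000 = 2089 µg/L

2089 µg/L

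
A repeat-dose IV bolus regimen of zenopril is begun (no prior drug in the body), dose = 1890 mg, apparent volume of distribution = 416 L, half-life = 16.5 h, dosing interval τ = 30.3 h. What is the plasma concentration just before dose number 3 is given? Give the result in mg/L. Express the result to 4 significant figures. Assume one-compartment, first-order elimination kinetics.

1.628 mg/L

C₀ per dose = Dose / Vd = 1890 / 416 = 4.543 mg/L
k = ln2 / t½ = 0.693147 / 16.5 = 0.04201 h⁻¹
Fraction remaining after one interval: r = e^(−kτ) = e^(−0.04201 × 30.3) = 0.2800
Before dose 3, 2 doses have been given (aged 1τ, 2τ).
C_trough = C₀ × (r + r²) = 4.543 × (0.2800 + 0.07840) = 1.628 mg/L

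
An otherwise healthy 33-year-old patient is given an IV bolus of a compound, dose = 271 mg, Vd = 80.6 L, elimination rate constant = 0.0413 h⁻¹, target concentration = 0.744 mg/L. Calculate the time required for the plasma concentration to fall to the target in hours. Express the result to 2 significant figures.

37 h

C₀ = Dose / Vd = 271.0 / 80.6 = 3.362 mg/L
t = ln(C₀ / C) / k = ln(3.362 / 0.744) / 0.04130
  = ln(4.519) / 0.04130 = 1.508 / 0.04130 = 36.51 h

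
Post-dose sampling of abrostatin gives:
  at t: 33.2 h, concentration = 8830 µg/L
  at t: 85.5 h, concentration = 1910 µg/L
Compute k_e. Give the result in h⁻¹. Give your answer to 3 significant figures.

0.0293 h⁻¹

k = ln(C₁/C₂) / (t₂ − t₁) = ln(8830/1910) / (85.5 − 33.2)
  = 1.531 / 52.30 = 0.02927 h⁻¹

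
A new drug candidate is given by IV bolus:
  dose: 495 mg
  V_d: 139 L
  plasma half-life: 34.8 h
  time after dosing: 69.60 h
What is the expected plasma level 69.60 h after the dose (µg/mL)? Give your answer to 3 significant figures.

C₀ = Dose / Vd = 495.0 / 139 = 3.561 mg/L
k = ln2 / t½ = 0.693147 / 34.8 = 0.01992 h⁻¹
t / t½ = 69.60 / 34.8 = 2 half-lives
C = C₀ × (1/2)^2 = 3.561 × 0.2500 = 0.8903 mg/L
(0.8903 mg/L = 0.8903 µg/mL)

0.890 µg/mL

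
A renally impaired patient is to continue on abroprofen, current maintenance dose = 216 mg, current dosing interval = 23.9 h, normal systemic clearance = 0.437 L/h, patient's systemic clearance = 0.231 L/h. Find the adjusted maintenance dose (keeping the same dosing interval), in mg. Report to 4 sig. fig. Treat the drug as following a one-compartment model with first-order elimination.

114.2 mg

To keep the same average steady-state level, dosing rate must scale with clearance.
CL ratio = 0.231 / 0.437 = 0.5286
New dose (same interval) = 216 × 0.5286 = 114.2 mg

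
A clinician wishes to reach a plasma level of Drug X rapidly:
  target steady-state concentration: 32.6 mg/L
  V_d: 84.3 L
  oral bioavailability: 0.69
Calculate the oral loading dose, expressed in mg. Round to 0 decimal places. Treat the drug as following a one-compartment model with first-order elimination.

3983 mg

LD = Css × Vd / F = 32.6 × 84.3 / 0.69 = 3983 mg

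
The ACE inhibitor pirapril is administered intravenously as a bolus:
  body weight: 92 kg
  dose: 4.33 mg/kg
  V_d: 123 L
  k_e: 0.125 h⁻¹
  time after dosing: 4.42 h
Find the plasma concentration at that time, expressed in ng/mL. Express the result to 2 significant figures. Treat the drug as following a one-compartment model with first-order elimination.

1900 ng/mL

Total dose = 4.33 × 92 = 398.4 mg
C₀ = Dose / Vd = 398.4 / 123 = 3.239 mg/L
C = C₀ · e^(−k·t) = 3.239 × e^(−0.1250 × 4.42)
  = 3.239 × 0.5755 = 1.864 mg/L
Convert: 1.864 mg/L × 1000 = 1864 ng/mL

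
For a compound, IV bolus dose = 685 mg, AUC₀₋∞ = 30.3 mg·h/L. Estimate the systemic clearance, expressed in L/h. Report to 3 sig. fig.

CL = Dose / AUC = 685 / 30.3 = 22.61 L/h

22.6 L/h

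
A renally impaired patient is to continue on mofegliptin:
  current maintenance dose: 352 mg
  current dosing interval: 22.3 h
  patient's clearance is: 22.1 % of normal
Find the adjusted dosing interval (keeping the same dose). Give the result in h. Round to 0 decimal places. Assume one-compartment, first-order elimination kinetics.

To keep the same average steady-state level, dosing rate must scale with clearance.
CL ratio = 22.1 / 100 = 0.2210
New interval (same dose) = 22.3 / 0.2210 = 100.9 h

101 h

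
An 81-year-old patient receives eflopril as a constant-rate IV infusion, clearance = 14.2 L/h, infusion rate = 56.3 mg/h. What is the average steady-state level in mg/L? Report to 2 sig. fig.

4.0 mg/L

At steady state Css = R₀ / CL = 56.3 / 14.20 = 3.965 mg/L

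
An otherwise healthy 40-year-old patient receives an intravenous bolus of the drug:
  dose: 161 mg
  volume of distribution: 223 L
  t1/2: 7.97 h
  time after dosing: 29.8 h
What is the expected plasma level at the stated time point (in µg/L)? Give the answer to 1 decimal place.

C₀ = Dose / Vd = 161.0 / 223 = 0.7220 mg/L
k = ln2 / t½ = 0.693147 / 7.97 = 0.08697 h⁻¹
C = C₀ · e^(−k·t) = 0.7220 × e^(−0.08697 × 29.8)
  = 0.7220 × 0.07489 = 0.05407 mg/L
Convert: 0.05407 mg/L × 1000 = 54.07 µg/L

54.1 µg/L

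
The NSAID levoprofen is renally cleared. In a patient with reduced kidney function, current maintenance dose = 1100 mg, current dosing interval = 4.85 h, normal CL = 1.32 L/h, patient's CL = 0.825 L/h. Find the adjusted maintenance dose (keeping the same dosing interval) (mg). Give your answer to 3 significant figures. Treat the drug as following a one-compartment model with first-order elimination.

688 mg

To keep the same average steady-state level, dosing rate must scale with clearance.
CL ratio = 0.825 / 1.32 = 0.6250
New dose (same interval) = 1100 × 0.6250 = 687.5 mg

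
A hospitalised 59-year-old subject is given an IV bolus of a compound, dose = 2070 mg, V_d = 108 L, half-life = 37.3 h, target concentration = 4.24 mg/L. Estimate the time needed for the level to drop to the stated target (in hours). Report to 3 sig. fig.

81.2 h

C₀ = Dose / Vd = 2070 / 108 = 19.17 mg/L
k = ln2 / t½ = 0.693147 / 37.3 = 0.01858 h⁻¹
t = ln(C₀ / C) / k = ln(19.17 / 4.24) / 0.01858
  = ln(4.521) / 0.01858 = 1.509 / 0.01858 = 81.22 h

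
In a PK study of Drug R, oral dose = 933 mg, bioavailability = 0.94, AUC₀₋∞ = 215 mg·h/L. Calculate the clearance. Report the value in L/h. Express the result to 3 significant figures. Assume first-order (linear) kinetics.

CL = F·Dose / AUC = 0.94 × 933 / 215 = 4.079 L/h

4.08 L/h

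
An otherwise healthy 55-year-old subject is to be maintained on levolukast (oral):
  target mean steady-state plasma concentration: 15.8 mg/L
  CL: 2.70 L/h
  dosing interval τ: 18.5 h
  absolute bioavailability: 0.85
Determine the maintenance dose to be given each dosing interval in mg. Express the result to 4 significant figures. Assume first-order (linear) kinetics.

928.5 mg

At steady state, F × (Dose/τ) = Css × CL.
Dose = Css × CL × τ / F = 15.8 × 2.700 × 18.5 / 0.85 = 928.5 mg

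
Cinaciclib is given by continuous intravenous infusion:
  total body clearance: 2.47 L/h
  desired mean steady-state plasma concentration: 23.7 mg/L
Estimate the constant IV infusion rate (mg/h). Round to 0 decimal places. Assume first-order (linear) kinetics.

At steady state, infusion rate R₀ = Css × CL = 23.7 × 2.470 = 58.54 mg/h

59 mg/h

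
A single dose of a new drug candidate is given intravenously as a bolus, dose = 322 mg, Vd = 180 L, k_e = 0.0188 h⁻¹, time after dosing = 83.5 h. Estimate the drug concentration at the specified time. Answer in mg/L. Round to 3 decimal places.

0.372 mg/L

C₀ = Dose / Vd = 322.0 / 180 = 1.789 mg/L
C = C₀ · e^(−k·t) = 1.789 × e^(−0.01880 × 83.5)
  = 1.789 × 0.2081 = 0.3723 mg/L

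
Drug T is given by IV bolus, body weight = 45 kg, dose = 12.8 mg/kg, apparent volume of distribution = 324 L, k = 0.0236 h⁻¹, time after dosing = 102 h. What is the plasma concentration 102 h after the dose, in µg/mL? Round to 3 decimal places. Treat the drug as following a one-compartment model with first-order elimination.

0.160 µg/mL

Total dose = 12.8 × 45 = 576.0 mg
C₀ = Dose / Vd = 576.0 / 324 = 1.778 mg/L
C = C₀ · e^(−k·t) = 1.778 × e^(−0.02360 × 102)
  = 1.778 × 0.09007 = 0.1601 mg/L
(0.1601 mg/L = 0.1601 µg/mL)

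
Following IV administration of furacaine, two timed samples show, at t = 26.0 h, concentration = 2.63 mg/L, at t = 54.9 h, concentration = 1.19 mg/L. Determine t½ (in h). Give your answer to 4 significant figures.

25.26 h

k = ln(C₁/C₂) / (t₂ − t₁) = ln(2.63/1.19) / (54.9 − 26.0)
  = 0.7930 / 28.90 = 0.02744 h⁻¹
t½ = ln2 / k = 0.693147 / 0.02744 = 25.26 h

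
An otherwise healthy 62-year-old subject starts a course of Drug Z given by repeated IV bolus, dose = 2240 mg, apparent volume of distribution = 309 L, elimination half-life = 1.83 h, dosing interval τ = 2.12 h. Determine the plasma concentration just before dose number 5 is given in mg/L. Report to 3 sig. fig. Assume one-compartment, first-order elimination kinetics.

C₀ per dose = Dose / Vd = 2240 / 309 = 7.249 mg/L
k = ln2 / t½ = 0.693147 / 1.83 = 0.3788 h⁻¹
Fraction remaining after one interval: r = e^(−kτ) = e^(−0.3788 × 2.12) = 0.4480
Before dose 5, 4 doses have been given (aged 1τ, 2τ, 3τ, 4τ).
C_trough = C₀ × (r + r² + … + r^4) = C₀ × r(1−r^4)/(1−r)
        = 7.249 × 0.4480 × (1 − 0.04028) / (1 − 0.4480) = 5.646 mg/L

5.65 mg/L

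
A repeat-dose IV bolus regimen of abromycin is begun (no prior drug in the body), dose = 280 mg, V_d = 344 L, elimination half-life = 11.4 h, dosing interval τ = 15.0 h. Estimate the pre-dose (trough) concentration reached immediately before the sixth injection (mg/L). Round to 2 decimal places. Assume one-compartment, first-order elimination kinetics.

0.54 mg/L

C₀ per dose = Dose / Vd = 280 / 344 = 0.8140 mg/L
k = ln2 / t½ = 0.693147 / 11.4 = 0.06080 h⁻¹
Fraction remaining after one interval: r = e^(−kτ) = e^(−0.06080 × 15.0) = 0.4017
Before dose 6, 5 doses have been given (aged 1τ, 2τ, 3τ, 4τ, 5τ).
C_trough = C₀ × (r + r² + … + r^5) = C₀ × r(1−r^5)/(1−r)
        = 0.8140 × 0.4017 × (1 − 0.01046) / (1 − 0.4017) = 0.5408 mg/L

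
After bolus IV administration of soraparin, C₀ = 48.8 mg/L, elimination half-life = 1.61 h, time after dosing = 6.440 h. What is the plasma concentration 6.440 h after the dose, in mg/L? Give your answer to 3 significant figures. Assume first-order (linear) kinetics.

3.05 mg/L

k = ln2 / t½ = 0.693147 / 1.61 = 0.4305 h⁻¹
t / t½ = 6.440 / 1.61 = 4 half-lives
C = C₀ × (1/2)^4 = 48.80 × 0.06250 = 3.050 mg/L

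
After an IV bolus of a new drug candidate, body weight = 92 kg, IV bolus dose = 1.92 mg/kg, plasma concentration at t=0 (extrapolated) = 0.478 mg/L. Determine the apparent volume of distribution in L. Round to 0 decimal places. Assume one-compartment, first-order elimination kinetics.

Dose = 1.92 × 92 = 176.6 mg
Vd = Dose / C₀ = 176.6 / 0.478 = 369.5 L

370 L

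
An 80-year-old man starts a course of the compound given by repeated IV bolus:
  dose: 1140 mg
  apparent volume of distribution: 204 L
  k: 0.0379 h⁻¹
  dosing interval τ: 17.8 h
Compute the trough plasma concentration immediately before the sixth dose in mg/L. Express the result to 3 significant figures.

5.60 mg/L

C₀ per dose = Dose / Vd = 1140 / 204 = 5.588 mg/L
Fraction remaining after one interval: r = e^(−kτ) = e^(−0.03790 × 17.8) = 0.5093
Before dose 6, 5 doses have been given (aged 1τ, 2τ, 3τ, 4τ, 5τ).
C_trough = C₀ × (r + r² + … + r^5) = C₀ × r(1−r^5)/(1−r)
        = 5.588 × 0.5093 × (1 − 0.03427) / (1 − 0.5093) = 5.601 mg/L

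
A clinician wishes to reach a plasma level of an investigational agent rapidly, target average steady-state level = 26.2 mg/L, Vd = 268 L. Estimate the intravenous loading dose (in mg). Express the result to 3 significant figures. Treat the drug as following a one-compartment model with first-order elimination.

7020 mg

LD = Css × Vd = 26.2 × 268 = 7022 mg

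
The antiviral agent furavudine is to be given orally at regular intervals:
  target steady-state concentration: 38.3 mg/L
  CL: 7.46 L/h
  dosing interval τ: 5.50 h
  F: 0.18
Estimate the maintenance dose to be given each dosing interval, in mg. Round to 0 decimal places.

At steady state, F × (Dose/τ) = Css × CL.
Dose = Css × CL × τ / F = 38.3 × 7.460 × 5.50 / 0.18 = 8730 mg

8730 mg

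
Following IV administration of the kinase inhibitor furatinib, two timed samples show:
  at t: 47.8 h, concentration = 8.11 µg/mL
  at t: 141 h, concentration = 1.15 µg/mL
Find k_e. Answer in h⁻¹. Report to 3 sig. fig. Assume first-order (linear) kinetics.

k = ln(C₁/C₂) / (t₂ − t₁) = ln(8.11/1.15) / (141 − 47.8)
  = 1.953 / 93.20 = 0.02095 h⁻¹

0.0210 h⁻¹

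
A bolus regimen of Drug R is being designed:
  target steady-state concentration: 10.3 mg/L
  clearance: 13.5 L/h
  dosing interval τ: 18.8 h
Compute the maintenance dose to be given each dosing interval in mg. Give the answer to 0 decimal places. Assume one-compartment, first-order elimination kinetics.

2614 mg

At steady state, Dose/τ = Css × CL.
Dose = Css × CL × τ = 10.3 × 13.50 × 18.8 = 2614 mg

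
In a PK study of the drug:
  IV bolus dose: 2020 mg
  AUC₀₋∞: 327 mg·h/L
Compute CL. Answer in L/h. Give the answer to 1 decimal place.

CL = Dose / AUC = 2020 / 327 = 6.177 L/h

6.2 L/h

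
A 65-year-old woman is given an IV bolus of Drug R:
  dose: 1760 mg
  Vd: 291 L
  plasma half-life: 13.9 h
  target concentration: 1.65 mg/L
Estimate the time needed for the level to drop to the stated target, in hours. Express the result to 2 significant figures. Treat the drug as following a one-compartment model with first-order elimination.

C₀ = Dose / Vd = 1760 / 291 = 6.048 mg/L
k = ln2 / t½ = 0.693147 / 13.9 = 0.04987 h⁻¹
t = ln(C₀ / C) / k = ln(6.048 / 1.65) / 0.04987
  = ln(3.665) / 0.04987 = 1.299 / 0.04987 = 26.05 h

26 h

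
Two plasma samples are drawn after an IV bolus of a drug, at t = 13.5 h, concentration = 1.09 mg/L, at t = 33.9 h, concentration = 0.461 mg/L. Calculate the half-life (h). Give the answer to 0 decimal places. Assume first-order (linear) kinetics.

k = ln(C₁/C₂) / (t₂ − t₁) = ln(1.09/0.461) / (33.9 − 13.5)
  = 0.8605 / 20.40 = 0.04218 h⁻¹
t½ = ln2 / k = 0.693147 / 0.04218 = 16.43 h

16 h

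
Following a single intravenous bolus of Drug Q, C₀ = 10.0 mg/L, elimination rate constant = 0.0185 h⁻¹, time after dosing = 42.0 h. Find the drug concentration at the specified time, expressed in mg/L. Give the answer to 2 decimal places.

4.60 mg/L

C = C₀ · e^(−k·t) = 10.00 × e^(−0.01850 × 42.0)
  = 10.00 × 0.4598 = 4.598 mg/L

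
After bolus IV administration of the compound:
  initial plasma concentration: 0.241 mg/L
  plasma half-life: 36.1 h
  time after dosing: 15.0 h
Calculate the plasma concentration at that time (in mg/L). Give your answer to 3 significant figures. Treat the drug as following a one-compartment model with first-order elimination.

k = ln2 / t½ = 0.693147 / 36.1 = 0.01920 h⁻¹
C = C₀ · e^(−k·t) = 0.2410 × e^(−0.01920 × 15.0)
  = 0.2410 × 0.7498 = 0.1807 mg/L

0.181 mg/L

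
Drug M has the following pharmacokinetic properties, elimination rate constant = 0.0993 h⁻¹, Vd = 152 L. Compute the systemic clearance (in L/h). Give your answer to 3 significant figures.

CL = k × Vd = 0.0993 × 152 = 15.09 L/h

15.1 L/h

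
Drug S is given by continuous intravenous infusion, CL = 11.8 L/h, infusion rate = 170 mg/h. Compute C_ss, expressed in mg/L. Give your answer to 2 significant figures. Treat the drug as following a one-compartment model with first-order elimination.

14 mg/L

At steady state Css = R₀ / CL = 170 / 11.80 = 14.41 mg/L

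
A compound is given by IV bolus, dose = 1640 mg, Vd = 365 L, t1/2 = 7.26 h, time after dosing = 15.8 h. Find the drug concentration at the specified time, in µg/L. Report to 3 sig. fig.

994 µg/L

C₀ = Dose / Vd = 1640 / 365 = 4.493 mg/L
k = ln2 / t½ = 0.693147 / 7.26 = 0.09547 h⁻¹
C = C₀ · e^(−k·t) = 4.493 × e^(−0.09547 × 15.8)
  = 4.493 × 0.2213 = 0.9943 mg/L
Convert: 0.9943 mg/L × 1000 = 994.3 µg/L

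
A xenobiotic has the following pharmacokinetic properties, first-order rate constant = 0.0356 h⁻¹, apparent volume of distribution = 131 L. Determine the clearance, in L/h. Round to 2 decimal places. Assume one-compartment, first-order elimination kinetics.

4.66 L/h

CL = k × Vd = 0.0356 × 131 = 4.664 L/h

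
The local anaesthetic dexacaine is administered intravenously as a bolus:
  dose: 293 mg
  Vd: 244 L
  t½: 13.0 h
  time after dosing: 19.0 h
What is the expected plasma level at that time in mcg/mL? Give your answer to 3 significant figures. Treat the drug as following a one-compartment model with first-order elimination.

0.436 mcg/mL

C₀ = Dose / Vd = 293.0 / 244 = 1.201 mg/L
k = ln2 / t½ = 0.693147 / 13.0 = 0.05332 h⁻¹
C = C₀ · e^(−k·t) = 1.201 × e^(−0.05332 × 19.0)
  = 1.201 × 0.3631 = 0.4361 mg/L
(0.4361 mg/L = 0.4361 mcg/mL)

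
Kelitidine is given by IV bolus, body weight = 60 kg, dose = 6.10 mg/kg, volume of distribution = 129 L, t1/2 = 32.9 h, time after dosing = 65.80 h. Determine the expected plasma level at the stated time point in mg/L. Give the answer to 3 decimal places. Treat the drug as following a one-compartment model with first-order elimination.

Total dose = 6.10 × 60 = 366.0 mg
C₀ = Dose / Vd = 366.0 / 129 = 2.837 mg/L
k = ln2 / t½ = 0.693147 / 32.9 = 0.02107 h⁻¹
t / t½ = 65.80 / 32.9 = 2 half-lives
C = C₀ × (1/2)^2 = 2.837 × 0.2500 = 0.7093 mg/L

0.709 mg/L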